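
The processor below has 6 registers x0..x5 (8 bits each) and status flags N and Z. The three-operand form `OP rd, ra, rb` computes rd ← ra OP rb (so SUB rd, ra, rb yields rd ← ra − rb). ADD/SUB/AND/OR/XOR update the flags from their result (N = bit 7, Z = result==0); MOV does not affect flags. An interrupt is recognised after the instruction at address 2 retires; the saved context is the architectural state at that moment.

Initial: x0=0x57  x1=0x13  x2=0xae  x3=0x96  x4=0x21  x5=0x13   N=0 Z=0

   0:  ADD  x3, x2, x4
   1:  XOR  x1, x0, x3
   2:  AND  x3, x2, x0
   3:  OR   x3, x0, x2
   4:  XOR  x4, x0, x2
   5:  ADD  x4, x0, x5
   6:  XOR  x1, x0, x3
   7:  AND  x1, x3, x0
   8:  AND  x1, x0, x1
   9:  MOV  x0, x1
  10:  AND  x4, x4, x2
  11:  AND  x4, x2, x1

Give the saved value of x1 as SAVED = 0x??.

after  0: x0=0x57 x1=0x13 x2=0xae x3=0xcf x4=0x21 x5=0x13  N=1 Z=0
after  1: x0=0x57 x1=0x98 x2=0xae x3=0xcf x4=0x21 x5=0x13  N=1 Z=0
after  2: x0=0x57 x1=0x98 x2=0xae x3=0x06 x4=0x21 x5=0x13  N=0 Z=0
-- IRQ taken; context saved, return-PC = 3 --

SAVED = 0x98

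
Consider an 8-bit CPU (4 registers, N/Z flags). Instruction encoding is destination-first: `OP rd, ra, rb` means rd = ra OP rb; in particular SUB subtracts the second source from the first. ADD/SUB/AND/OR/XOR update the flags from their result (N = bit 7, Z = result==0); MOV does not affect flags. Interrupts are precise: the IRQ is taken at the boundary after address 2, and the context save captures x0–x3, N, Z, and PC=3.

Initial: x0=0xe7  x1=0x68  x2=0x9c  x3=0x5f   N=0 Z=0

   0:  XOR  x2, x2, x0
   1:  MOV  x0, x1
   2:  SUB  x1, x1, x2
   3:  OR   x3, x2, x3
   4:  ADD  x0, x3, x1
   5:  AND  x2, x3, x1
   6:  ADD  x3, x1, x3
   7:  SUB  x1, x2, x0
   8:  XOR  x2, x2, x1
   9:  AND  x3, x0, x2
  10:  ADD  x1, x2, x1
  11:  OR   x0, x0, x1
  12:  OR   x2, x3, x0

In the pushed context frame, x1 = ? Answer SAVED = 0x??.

SAVED = 0xed

after  0: x0=0xe7 x1=0x68 x2=0x7b x3=0x5f  N=0 Z=0
after  1: x0=0x68 x1=0x68 x2=0x7b x3=0x5f  N=0 Z=0
after  2: x0=0x68 x1=0xed x2=0x7b x3=0x5f  N=1 Z=0
-- IRQ taken; context saved, return-PC = 3 --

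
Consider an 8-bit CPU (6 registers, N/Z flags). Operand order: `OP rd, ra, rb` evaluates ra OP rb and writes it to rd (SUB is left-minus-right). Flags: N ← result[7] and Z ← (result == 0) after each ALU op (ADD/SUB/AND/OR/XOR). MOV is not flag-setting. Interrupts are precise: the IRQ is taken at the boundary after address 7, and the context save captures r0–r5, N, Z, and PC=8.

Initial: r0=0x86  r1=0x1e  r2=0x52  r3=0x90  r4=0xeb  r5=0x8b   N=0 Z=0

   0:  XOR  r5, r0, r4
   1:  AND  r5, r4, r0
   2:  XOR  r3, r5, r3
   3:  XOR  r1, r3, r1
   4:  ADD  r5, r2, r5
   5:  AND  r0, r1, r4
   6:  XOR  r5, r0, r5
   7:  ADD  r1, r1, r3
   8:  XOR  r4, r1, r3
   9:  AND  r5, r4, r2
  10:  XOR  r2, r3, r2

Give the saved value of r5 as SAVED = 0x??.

after  0: r0=0x86 r1=0x1e r2=0x52 r3=0x90 r4=0xeb r5=0x6d  N=0 Z=0
after  1: r0=0x86 r1=0x1e r2=0x52 r3=0x90 r4=0xeb r5=0x82  N=1 Z=0
after  2: r0=0x86 r1=0x1e r2=0x52 r3=0x12 r4=0xeb r5=0x82  N=0 Z=0
after  3: r0=0x86 r1=0x0c r2=0x52 r3=0x12 r4=0xeb r5=0x82  N=0 Z=0
after  4: r0=0x86 r1=0x0c r2=0x52 r3=0x12 r4=0xeb r5=0xd4  N=1 Z=0
after  5: r0=0x08 r1=0x0c r2=0x52 r3=0x12 r4=0xeb r5=0xd4  N=0 Z=0
after  6: r0=0x08 r1=0x0c r2=0x52 r3=0x12 r4=0xeb r5=0xdc  N=1 Z=0
after  7: r0=0x08 r1=0x1e r2=0x52 r3=0x12 r4=0xeb r5=0xdc  N=0 Z=0
-- IRQ taken; context saved, return-PC = 8 --

SAVED = 0xdc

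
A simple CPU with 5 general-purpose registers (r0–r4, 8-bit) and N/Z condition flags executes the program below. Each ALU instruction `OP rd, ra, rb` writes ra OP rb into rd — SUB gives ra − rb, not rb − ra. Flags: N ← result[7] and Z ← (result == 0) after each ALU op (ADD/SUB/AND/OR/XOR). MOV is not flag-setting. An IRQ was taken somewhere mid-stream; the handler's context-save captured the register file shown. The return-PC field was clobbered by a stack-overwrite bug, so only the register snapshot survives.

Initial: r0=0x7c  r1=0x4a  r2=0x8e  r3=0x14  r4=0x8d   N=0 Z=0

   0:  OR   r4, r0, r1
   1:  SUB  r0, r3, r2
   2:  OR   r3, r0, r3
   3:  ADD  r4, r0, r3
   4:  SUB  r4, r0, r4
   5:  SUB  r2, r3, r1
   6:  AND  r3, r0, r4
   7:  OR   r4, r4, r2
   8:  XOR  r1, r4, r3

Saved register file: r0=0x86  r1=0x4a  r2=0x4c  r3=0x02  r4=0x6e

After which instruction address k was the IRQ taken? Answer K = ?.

K = 7

after  0: r0=0x7c r1=0x4a r2=0x8e r3=0x14 r4=0x7e  N=0 Z=0
after  1: r0=0x86 r1=0x4a r2=0x8e r3=0x14 r4=0x7e  N=1 Z=0
after  2: r0=0x86 r1=0x4a r2=0x8e r3=0x96 r4=0x7e  N=1 Z=0
after  3: r0=0x86 r1=0x4a r2=0x8e r3=0x96 r4=0x1c  N=0 Z=0
after  4: r0=0x86 r1=0x4a r2=0x8e r3=0x96 r4=0x6a  N=0 Z=0
after  5: r0=0x86 r1=0x4a r2=0x4c r3=0x96 r4=0x6a  N=0 Z=0
after  6: r0=0x86 r1=0x4a r2=0x4c r3=0x02 r4=0x6a  N=0 Z=0
after  7: r0=0x86 r1=0x4a r2=0x4c r3=0x02 r4=0x6e  N=0 Z=0
-- IRQ taken; context saved, return-PC = 8 --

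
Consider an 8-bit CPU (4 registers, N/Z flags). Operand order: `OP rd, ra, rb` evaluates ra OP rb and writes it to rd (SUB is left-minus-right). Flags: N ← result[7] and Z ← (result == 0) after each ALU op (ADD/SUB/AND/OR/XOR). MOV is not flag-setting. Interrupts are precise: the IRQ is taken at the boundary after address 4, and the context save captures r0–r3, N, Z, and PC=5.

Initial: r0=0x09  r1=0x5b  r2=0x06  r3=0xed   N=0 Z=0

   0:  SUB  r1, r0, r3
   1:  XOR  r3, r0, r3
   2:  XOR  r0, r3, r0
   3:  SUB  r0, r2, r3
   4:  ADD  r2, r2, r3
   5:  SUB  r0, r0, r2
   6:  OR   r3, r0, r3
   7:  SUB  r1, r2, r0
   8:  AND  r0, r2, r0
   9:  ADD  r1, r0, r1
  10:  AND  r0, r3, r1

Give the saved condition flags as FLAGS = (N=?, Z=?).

FLAGS = (N=1, Z=0)

after  0: r0=0x09 r1=0x1c r2=0x06 r3=0xed  N=0 Z=0
after  1: r0=0x09 r1=0x1c r2=0x06 r3=0xe4  N=1 Z=0
after  2: r0=0xed r1=0x1c r2=0x06 r3=0xe4  N=1 Z=0
after  3: r0=0x22 r1=0x1c r2=0x06 r3=0xe4  N=0 Z=0
after  4: r0=0x22 r1=0x1c r2=0xea r3=0xe4  N=1 Z=0
-- IRQ taken; context saved, return-PC = 5 --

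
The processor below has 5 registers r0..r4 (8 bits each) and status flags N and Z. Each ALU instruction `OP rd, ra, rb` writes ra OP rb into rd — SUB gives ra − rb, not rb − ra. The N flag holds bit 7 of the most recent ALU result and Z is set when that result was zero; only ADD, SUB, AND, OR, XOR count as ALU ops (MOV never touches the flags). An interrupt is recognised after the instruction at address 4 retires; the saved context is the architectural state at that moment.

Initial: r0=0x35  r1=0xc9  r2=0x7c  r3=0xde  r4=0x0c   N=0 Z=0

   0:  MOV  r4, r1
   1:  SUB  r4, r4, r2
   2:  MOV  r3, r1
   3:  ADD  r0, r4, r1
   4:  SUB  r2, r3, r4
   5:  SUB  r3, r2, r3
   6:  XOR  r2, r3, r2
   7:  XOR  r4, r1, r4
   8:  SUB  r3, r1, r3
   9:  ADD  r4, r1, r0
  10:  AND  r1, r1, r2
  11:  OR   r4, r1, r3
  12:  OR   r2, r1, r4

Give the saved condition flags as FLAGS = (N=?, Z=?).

after  0: r0=0x35 r1=0xc9 r2=0x7c r3=0xde r4=0xc9  N=0 Z=0
after  1: r0=0x35 r1=0xc9 r2=0x7c r3=0xde r4=0x4d  N=0 Z=0
after  2: r0=0x35 r1=0xc9 r2=0x7c r3=0xc9 r4=0x4d  N=0 Z=0
after  3: r0=0x16 r1=0xc9 r2=0x7c r3=0xc9 r4=0x4d  N=0 Z=0
after  4: r0=0x16 r1=0xc9 r2=0x7c r3=0xc9 r4=0x4d  N=0 Z=0
-- IRQ taken; context saved, return-PC = 5 --

FLAGS = (N=0, Z=0)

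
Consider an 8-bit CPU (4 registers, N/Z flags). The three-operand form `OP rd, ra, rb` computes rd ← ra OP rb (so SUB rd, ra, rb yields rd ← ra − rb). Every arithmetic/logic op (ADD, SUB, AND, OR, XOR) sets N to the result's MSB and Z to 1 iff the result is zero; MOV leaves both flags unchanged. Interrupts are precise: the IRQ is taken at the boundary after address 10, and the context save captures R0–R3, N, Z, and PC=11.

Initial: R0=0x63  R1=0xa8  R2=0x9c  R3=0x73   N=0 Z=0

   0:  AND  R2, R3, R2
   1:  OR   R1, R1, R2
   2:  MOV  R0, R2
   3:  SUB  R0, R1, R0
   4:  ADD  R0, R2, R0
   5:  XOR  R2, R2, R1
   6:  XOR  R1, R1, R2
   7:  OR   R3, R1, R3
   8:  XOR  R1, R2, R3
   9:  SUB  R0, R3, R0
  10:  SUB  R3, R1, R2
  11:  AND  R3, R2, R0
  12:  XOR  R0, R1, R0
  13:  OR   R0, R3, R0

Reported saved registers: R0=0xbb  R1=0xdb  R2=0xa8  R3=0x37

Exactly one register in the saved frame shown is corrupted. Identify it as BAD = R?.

BAD = R3

after  0: R0=0x63 R1=0xa8 R2=0x10 R3=0x73  N=0 Z=0
after  1: R0=0x63 R1=0xb8 R2=0x10 R3=0x73  N=1 Z=0
after  2: R0=0x10 R1=0xb8 R2=0x10 R3=0x73  N=1 Z=0
after  3: R0=0xa8 R1=0xb8 R2=0x10 R3=0x73  N=1 Z=0
after  4: R0=0xb8 R1=0xb8 R2=0x10 R3=0x73  N=1 Z=0
after  5: R0=0xb8 R1=0xb8 R2=0xa8 R3=0x73  N=1 Z=0
after  6: R0=0xb8 R1=0x10 R2=0xa8 R3=0x73  N=0 Z=0
after  7: R0=0xb8 R1=0x10 R2=0xa8 R3=0x73  N=0 Z=0
after  8: R0=0xb8 R1=0xdb R2=0xa8 R3=0x73  N=1 Z=0
after  9: R0=0xbb R1=0xdb R2=0xa8 R3=0x73  N=1 Z=0
after 10: R0=0xbb R1=0xdb R2=0xa8 R3=0x33  N=0 Z=0
-- IRQ taken; context saved, return-PC = 11 --
mismatch: R3: reported 0x37 vs actual 0x33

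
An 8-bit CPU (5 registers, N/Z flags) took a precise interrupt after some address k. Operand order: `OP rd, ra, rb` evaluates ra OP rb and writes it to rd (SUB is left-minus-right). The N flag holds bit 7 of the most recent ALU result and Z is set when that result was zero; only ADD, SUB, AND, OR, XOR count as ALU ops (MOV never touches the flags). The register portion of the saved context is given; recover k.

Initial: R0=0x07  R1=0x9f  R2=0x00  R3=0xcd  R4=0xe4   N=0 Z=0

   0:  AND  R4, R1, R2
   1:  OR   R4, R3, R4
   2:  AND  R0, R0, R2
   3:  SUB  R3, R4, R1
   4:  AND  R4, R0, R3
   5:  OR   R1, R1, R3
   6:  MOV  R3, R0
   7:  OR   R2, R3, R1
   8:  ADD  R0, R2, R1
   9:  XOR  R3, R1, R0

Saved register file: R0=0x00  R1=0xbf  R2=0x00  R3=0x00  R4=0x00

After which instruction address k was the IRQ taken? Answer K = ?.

after  0: R0=0x07 R1=0x9f R2=0x00 R3=0xcd R4=0x00  N=0 Z=1
after  1: R0=0x07 R1=0x9f R2=0x00 R3=0xcd R4=0xcd  N=1 Z=0
after  2: R0=0x00 R1=0x9f R2=0x00 R3=0xcd R4=0xcd  N=0 Z=1
after  3: R0=0x00 R1=0x9f R2=0x00 R3=0x2e R4=0xcd  N=0 Z=0
after  4: R0=0x00 R1=0x9f R2=0x00 R3=0x2e R4=0x00  N=0 Z=1
after  5: R0=0x00 R1=0xbf R2=0x00 R3=0x2e R4=0x00  N=1 Z=0
after  6: R0=0x00 R1=0xbf R2=0x00 R3=0x00 R4=0x00  N=1 Z=0
-- IRQ taken; context saved, return-PC = 7 --

K = 6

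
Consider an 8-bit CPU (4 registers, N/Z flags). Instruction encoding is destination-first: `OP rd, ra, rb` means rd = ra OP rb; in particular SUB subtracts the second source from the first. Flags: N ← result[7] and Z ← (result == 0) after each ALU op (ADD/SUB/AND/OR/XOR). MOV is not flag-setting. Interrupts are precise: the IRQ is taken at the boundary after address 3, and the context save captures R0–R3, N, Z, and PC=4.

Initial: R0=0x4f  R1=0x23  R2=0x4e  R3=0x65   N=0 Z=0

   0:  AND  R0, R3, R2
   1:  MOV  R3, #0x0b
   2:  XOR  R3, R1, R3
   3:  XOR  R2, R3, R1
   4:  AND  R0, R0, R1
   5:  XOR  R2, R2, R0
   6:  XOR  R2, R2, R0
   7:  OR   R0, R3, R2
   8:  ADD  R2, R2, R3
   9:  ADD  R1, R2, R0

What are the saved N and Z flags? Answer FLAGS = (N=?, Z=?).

FLAGS = (N=0, Z=0)

after  0: R0=0x44 R1=0x23 R2=0x4e R3=0x65  N=0 Z=0
after  1: R0=0x44 R1=0x23 R2=0x4e R3=0x0b  N=0 Z=0
after  2: R0=0x44 R1=0x23 R2=0x4e R3=0x28  N=0 Z=0
after  3: R0=0x44 R1=0x23 R2=0x0b R3=0x28  N=0 Z=0
-- IRQ taken; context saved, return-PC = 4 --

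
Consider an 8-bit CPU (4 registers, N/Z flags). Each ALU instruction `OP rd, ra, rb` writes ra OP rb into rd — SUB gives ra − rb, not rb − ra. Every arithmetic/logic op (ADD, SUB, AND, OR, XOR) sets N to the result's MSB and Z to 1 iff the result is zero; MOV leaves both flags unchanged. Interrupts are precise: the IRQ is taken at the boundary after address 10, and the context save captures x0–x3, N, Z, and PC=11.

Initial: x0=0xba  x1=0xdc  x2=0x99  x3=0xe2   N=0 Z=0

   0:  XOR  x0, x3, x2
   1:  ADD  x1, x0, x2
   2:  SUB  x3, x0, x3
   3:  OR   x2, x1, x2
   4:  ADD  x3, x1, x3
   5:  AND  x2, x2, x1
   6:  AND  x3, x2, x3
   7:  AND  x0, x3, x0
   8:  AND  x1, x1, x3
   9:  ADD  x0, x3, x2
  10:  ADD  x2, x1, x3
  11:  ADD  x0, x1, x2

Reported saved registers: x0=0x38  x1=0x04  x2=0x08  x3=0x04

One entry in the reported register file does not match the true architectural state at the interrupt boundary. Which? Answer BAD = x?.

after  0: x0=0x7b x1=0xdc x2=0x99 x3=0xe2  N=0 Z=0
after  1: x0=0x7b x1=0x14 x2=0x99 x3=0xe2  N=0 Z=0
after  2: x0=0x7b x1=0x14 x2=0x99 x3=0x99  N=1 Z=0
after  3: x0=0x7b x1=0x14 x2=0x9d x3=0x99  N=1 Z=0
after  4: x0=0x7b x1=0x14 x2=0x9d x3=0xad  N=1 Z=0
after  5: x0=0x7b x1=0x14 x2=0x14 x3=0xad  N=0 Z=0
after  6: x0=0x7b x1=0x14 x2=0x14 x3=0x04  N=0 Z=0
after  7: x0=0x00 x1=0x14 x2=0x14 x3=0x04  N=0 Z=1
after  8: x0=0x00 x1=0x04 x2=0x14 x3=0x04  N=0 Z=0
after  9: x0=0x18 x1=0x04 x2=0x14 x3=0x04  N=0 Z=0
after 10: x0=0x18 x1=0x04 x2=0x08 x3=0x04  N=0 Z=0
-- IRQ taken; context saved, return-PC = 11 --
mismatch: x0: reported 0x38 vs actual 0x18

BAD = x0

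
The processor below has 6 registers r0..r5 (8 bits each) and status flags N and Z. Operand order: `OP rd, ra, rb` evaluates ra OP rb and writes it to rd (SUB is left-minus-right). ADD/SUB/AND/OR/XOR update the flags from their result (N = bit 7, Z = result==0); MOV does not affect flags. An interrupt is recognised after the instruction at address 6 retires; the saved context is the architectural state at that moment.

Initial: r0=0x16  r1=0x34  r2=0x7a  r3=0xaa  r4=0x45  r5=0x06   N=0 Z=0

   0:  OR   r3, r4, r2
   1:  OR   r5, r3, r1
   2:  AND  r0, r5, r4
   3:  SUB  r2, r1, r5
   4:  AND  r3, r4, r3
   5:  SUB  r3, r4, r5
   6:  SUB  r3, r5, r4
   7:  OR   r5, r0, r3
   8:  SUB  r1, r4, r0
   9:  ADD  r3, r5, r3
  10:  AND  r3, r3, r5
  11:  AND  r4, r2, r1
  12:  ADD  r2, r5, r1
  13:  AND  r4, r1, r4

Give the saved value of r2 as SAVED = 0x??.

after  0: r0=0x16 r1=0x34 r2=0x7a r3=0x7f r4=0x45 r5=0x06  N=0 Z=0
after  1: r0=0x16 r1=0x34 r2=0x7a r3=0x7f r4=0x45 r5=0x7f  N=0 Z=0
after  2: r0=0x45 r1=0x34 r2=0x7a r3=0x7f r4=0x45 r5=0x7f  N=0 Z=0
after  3: r0=0x45 r1=0x34 r2=0xb5 r3=0x7f r4=0x45 r5=0x7f  N=1 Z=0
after  4: r0=0x45 r1=0x34 r2=0xb5 r3=0x45 r4=0x45 r5=0x7f  N=0 Z=0
after  5: r0=0x45 r1=0x34 r2=0xb5 r3=0xc6 r4=0x45 r5=0x7f  N=1 Z=0
after  6: r0=0x45 r1=0x34 r2=0xb5 r3=0x3a r4=0x45 r5=0x7f  N=0 Z=0
-- IRQ taken; context saved, return-PC = 7 --

SAVED = 0xb5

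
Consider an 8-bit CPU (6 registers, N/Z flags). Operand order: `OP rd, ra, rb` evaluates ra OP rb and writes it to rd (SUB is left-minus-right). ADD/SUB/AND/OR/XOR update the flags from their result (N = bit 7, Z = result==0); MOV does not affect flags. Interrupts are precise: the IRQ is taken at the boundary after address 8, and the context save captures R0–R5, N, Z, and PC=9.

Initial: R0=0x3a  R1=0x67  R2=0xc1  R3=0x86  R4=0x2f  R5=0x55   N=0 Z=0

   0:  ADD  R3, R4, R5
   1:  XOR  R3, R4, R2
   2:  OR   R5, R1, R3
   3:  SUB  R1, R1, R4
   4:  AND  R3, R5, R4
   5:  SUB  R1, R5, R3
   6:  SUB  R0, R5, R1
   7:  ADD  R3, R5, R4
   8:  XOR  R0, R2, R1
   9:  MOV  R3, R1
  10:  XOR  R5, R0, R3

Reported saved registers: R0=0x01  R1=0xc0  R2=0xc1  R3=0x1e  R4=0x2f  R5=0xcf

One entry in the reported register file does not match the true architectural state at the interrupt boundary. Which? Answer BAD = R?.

after  0: R0=0x3a R1=0x67 R2=0xc1 R3=0x84 R4=0x2f R5=0x55  N=1 Z=0
after  1: R0=0x3a R1=0x67 R2=0xc1 R3=0xee R4=0x2f R5=0x55  N=1 Z=0
after  2: R0=0x3a R1=0x67 R2=0xc1 R3=0xee R4=0x2f R5=0xef  N=1 Z=0
after  3: R0=0x3a R1=0x38 R2=0xc1 R3=0xee R4=0x2f R5=0xef  N=0 Z=0
after  4: R0=0x3a R1=0x38 R2=0xc1 R3=0x2f R4=0x2f R5=0xef  N=0 Z=0
after  5: R0=0x3a R1=0xc0 R2=0xc1 R3=0x2f R4=0x2f R5=0xef  N=1 Z=0
after  6: R0=0x2f R1=0xc0 R2=0xc1 R3=0x2f R4=0x2f R5=0xef  N=0 Z=0
after  7: R0=0x2f R1=0xc0 R2=0xc1 R3=0x1e R4=0x2f R5=0xef  N=0 Z=0
after  8: R0=0x01 R1=0xc0 R2=0xc1 R3=0x1e R4=0x2f R5=0xef  N=0 Z=0
-- IRQ taken; context saved, return-PC = 9 --
mismatch: R5: reported 0xcf vs actual 0xef

BAD = R5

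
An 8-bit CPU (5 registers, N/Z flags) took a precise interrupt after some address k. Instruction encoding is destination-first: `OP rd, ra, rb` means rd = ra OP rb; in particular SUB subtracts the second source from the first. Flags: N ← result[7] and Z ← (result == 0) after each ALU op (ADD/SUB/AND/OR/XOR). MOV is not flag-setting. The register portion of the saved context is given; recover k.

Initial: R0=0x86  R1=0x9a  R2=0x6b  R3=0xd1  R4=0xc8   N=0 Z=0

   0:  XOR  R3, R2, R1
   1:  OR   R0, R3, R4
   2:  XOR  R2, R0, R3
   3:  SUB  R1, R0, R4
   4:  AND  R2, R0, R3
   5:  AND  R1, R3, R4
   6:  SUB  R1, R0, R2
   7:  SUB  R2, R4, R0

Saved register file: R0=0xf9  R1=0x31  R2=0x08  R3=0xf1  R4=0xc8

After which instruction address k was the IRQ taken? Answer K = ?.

after  0: R0=0x86 R1=0x9a R2=0x6b R3=0xf1 R4=0xc8  N=1 Z=0
after  1: R0=0xf9 R1=0x9a R2=0x6b R3=0xf1 R4=0xc8  N=1 Z=0
after  2: R0=0xf9 R1=0x9a R2=0x08 R3=0xf1 R4=0xc8  N=0 Z=0
after  3: R0=0xf9 R1=0x31 R2=0x08 R3=0xf1 R4=0xc8  N=0 Z=0
-- IRQ taken; context saved, return-PC = 4 --

K = 3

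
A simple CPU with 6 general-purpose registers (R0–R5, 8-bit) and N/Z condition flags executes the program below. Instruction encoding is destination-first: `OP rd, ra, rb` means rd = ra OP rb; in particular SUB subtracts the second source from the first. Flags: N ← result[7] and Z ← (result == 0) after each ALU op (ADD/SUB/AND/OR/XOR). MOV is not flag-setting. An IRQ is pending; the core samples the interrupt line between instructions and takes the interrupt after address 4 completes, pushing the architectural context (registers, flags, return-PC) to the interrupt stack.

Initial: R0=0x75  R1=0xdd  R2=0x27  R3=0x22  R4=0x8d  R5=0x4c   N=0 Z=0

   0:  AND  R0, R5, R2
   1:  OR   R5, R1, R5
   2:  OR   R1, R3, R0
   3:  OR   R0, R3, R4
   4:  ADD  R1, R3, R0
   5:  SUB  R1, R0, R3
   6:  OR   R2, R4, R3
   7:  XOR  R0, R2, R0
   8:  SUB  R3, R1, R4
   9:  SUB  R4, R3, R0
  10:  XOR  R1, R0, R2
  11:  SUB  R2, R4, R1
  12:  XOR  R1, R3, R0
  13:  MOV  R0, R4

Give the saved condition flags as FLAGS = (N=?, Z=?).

after  0: R0=0x04 R1=0xdd R2=0x27 R3=0x22 R4=0x8d R5=0x4c  N=0 Z=0
after  1: R0=0x04 R1=0xdd R2=0x27 R3=0x22 R4=0x8d R5=0xdd  N=1 Z=0
after  2: R0=0x04 R1=0x26 R2=0x27 R3=0x22 R4=0x8d R5=0xdd  N=0 Z=0
after  3: R0=0xaf R1=0x26 R2=0x27 R3=0x22 R4=0x8d R5=0xdd  N=1 Z=0
after  4: R0=0xaf R1=0xd1 R2=0x27 R3=0x22 R4=0x8d R5=0xdd  N=1 Z=0
-- IRQ taken; context saved, return-PC = 5 --

FLAGS = (N=1, Z=0)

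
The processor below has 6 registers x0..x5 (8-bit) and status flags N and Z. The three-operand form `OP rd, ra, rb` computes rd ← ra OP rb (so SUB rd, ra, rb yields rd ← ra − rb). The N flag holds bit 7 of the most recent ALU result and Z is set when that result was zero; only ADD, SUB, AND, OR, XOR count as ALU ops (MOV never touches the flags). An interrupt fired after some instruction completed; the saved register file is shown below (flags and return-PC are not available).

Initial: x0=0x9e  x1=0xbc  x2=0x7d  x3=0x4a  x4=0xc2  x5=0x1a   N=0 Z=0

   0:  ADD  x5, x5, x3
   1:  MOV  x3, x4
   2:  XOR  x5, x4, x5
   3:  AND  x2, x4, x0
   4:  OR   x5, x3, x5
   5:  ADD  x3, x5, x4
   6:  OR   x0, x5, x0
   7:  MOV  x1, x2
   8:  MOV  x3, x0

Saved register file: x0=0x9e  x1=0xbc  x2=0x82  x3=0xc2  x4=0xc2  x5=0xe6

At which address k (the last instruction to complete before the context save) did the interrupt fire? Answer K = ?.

after  0: x0=0x9e x1=0xbc x2=0x7d x3=0x4a x4=0xc2 x5=0x64  N=0 Z=0
after  1: x0=0x9e x1=0xbc x2=0x7d x3=0xc2 x4=0xc2 x5=0x64  N=0 Z=0
after  2: x0=0x9e x1=0xbc x2=0x7d x3=0xc2 x4=0xc2 x5=0xa6  N=1 Z=0
after  3: x0=0x9e x1=0xbc x2=0x82 x3=0xc2 x4=0xc2 x5=0xa6  N=1 Z=0
after  4: x0=0x9e x1=0xbc x2=0x82 x3=0xc2 x4=0xc2 x5=0xe6  N=1 Z=0
-- IRQ taken; context saved, return-PC = 5 --

K = 4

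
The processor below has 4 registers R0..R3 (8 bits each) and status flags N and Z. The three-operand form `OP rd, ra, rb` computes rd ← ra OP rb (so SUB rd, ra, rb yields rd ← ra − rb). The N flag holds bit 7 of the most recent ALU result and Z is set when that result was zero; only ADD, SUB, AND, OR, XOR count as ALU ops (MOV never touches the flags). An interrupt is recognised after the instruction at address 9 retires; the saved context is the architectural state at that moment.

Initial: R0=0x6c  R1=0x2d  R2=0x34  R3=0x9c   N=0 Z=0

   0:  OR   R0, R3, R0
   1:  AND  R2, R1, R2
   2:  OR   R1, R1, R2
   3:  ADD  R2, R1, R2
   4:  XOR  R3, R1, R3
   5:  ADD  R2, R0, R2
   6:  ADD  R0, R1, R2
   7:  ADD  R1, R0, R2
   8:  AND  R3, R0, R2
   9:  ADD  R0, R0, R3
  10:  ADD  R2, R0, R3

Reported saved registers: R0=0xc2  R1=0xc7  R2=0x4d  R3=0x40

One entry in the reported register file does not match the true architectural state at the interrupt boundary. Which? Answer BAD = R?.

BAD = R3

after  0: R0=0xfc R1=0x2d R2=0x34 R3=0x9c  N=1 Z=0
after  1: R0=0xfc R1=0x2d R2=0x24 R3=0x9c  N=0 Z=0
after  2: R0=0xfc R1=0x2d R2=0x24 R3=0x9c  N=0 Z=0
after  3: R0=0xfc R1=0x2d R2=0x51 R3=0x9c  N=0 Z=0
after  4: R0=0xfc R1=0x2d R2=0x51 R3=0xb1  N=1 Z=0
after  5: R0=0xfc R1=0x2d R2=0x4d R3=0xb1  N=0 Z=0
after  6: R0=0x7a R1=0x2d R2=0x4d R3=0xb1  N=0 Z=0
after  7: R0=0x7a R1=0xc7 R2=0x4d R3=0xb1  N=1 Z=0
after  8: R0=0x7a R1=0xc7 R2=0x4d R3=0x48  N=0 Z=0
after  9: R0=0xc2 R1=0xc7 R2=0x4d R3=0x48  N=1 Z=0
-- IRQ taken; context saved, return-PC = 10 --
mismatch: R3: reported 0x40 vs actual 0x48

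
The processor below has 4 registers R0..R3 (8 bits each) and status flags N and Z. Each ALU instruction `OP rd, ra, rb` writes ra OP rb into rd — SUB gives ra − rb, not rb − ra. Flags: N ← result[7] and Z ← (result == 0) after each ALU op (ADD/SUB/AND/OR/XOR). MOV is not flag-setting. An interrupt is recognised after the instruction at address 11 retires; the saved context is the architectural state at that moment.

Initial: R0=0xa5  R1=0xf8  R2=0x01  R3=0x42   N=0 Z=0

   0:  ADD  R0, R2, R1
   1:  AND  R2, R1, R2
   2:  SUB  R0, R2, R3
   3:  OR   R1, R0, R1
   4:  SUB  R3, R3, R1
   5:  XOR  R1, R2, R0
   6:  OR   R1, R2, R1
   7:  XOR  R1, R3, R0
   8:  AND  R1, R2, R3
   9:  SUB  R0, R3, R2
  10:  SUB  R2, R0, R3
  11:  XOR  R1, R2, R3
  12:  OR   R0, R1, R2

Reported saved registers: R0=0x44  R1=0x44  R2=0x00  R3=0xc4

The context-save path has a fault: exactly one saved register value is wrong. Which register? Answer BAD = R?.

after  0: R0=0xf9 R1=0xf8 R2=0x01 R3=0x42  N=1 Z=0
after  1: R0=0xf9 R1=0xf8 R2=0x00 R3=0x42  N=0 Z=1
after  2: R0=0xbe R1=0xf8 R2=0x00 R3=0x42  N=1 Z=0
after  3: R0=0xbe R1=0xfe R2=0x00 R3=0x42  N=1 Z=0
after  4: R0=0xbe R1=0xfe R2=0x00 R3=0x44  N=0 Z=0
after  5: R0=0xbe R1=0xbe R2=0x00 R3=0x44  N=1 Z=0
after  6: R0=0xbe R1=0xbe R2=0x00 R3=0x44  N=1 Z=0
after  7: R0=0xbe R1=0xfa R2=0x00 R3=0x44  N=1 Z=0
after  8: R0=0xbe R1=0x00 R2=0x00 R3=0x44  N=0 Z=1
after  9: R0=0x44 R1=0x00 R2=0x00 R3=0x44  N=0 Z=0
after 10: R0=0x44 R1=0x00 R2=0x00 R3=0x44  N=0 Z=1
after 11: R0=0x44 R1=0x44 R2=0x00 R3=0x44  N=0 Z=0
-- IRQ taken; context saved, return-PC = 12 --
mismatch: R3: reported 0xc4 vs actual 0x44

BAD = R3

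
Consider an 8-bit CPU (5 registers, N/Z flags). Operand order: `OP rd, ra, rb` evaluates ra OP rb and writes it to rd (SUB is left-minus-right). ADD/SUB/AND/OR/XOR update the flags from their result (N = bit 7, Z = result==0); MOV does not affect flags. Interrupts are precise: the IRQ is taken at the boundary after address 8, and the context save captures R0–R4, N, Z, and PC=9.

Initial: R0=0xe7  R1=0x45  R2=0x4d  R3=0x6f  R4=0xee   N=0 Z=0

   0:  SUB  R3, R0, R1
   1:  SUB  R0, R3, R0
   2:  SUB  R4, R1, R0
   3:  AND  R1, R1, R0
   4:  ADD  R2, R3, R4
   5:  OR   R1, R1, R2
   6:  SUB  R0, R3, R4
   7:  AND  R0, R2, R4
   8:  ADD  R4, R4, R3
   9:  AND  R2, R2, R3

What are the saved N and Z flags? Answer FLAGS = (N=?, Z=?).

FLAGS = (N=0, Z=0)

after  0: R0=0xe7 R1=0x45 R2=0x4d R3=0xa2 R4=0xee  N=1 Z=0
after  1: R0=0xbb R1=0x45 R2=0x4d R3=0xa2 R4=0xee  N=1 Z=0
after  2: R0=0xbb R1=0x45 R2=0x4d R3=0xa2 R4=0x8a  N=1 Z=0
after  3: R0=0xbb R1=0x01 R2=0x4d R3=0xa2 R4=0x8a  N=0 Z=0
after  4: R0=0xbb R1=0x01 R2=0x2c R3=0xa2 R4=0x8a  N=0 Z=0
after  5: R0=0xbb R1=0x2d R2=0x2c R3=0xa2 R4=0x8a  N=0 Z=0
after  6: R0=0x18 R1=0x2d R2=0x2c R3=0xa2 R4=0x8a  N=0 Z=0
after  7: R0=0x08 R1=0x2d R2=0x2c R3=0xa2 R4=0x8a  N=0 Z=0
after  8: R0=0x08 R1=0x2d R2=0x2c R3=0xa2 R4=0x2c  N=0 Z=0
-- IRQ taken; context saved, return-PC = 9 --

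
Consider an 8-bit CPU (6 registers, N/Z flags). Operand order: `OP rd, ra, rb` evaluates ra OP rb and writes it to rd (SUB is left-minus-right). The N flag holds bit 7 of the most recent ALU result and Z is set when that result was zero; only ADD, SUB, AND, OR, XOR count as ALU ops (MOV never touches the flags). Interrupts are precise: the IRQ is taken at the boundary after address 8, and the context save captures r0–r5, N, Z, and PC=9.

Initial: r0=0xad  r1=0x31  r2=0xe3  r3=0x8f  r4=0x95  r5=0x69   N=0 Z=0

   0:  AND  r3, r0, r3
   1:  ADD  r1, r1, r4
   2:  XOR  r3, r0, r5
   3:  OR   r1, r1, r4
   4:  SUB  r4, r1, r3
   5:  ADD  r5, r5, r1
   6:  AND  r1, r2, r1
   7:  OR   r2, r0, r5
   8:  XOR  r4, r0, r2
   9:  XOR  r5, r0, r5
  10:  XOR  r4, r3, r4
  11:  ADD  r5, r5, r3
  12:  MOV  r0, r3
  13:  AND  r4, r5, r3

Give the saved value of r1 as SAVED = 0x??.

after  0: r0=0xad r1=0x31 r2=0xe3 r3=0x8d r4=0x95 r5=0x69  N=1 Z=0
after  1: r0=0xad r1=0xc6 r2=0xe3 r3=0x8d r4=0x95 r5=0x69  N=1 Z=0
after  2: r0=0xad r1=0xc6 r2=0xe3 r3=0xc4 r4=0x95 r5=0x69  N=1 Z=0
after  3: r0=0xad r1=0xd7 r2=0xe3 r3=0xc4 r4=0x95 r5=0x69  N=1 Z=0
after  4: r0=0xad r1=0xd7 r2=0xe3 r3=0xc4 r4=0x13 r5=0x69  N=0 Z=0
after  5: r0=0xad r1=0xd7 r2=0xe3 r3=0xc4 r4=0x13 r5=0x40  N=0 Z=0
after  6: r0=0xad r1=0xc3 r2=0xe3 r3=0xc4 r4=0x13 r5=0x40  N=1 Z=0
after  7: r0=0xad r1=0xc3 r2=0xed r3=0xc4 r4=0x13 r5=0x40  N=1 Z=0
after  8: r0=0xad r1=0xc3 r2=0xed r3=0xc4 r4=0x40 r5=0x40  N=0 Z=0
-- IRQ taken; context saved, return-PC = 9 --

SAVED = 0xc3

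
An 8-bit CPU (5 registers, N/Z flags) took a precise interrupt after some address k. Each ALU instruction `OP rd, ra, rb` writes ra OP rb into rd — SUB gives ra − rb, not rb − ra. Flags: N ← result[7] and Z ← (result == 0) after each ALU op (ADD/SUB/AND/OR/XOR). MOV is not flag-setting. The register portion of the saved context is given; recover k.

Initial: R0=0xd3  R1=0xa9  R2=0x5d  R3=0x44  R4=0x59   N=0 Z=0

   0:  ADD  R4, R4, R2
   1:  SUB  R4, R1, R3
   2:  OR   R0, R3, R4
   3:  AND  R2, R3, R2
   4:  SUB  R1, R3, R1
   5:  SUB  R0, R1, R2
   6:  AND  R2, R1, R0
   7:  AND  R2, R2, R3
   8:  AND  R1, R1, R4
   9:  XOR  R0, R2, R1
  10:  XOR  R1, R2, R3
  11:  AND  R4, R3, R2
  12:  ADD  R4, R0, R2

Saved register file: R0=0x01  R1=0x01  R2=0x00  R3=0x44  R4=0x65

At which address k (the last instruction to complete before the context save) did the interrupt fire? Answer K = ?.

after  0: R0=0xd3 R1=0xa9 R2=0x5d R3=0x44 R4=0xb6  N=1 Z=0
after  1: R0=0xd3 R1=0xa9 R2=0x5d R3=0x44 R4=0x65  N=0 Z=0
after  2: R0=0x65 R1=0xa9 R2=0x5d R3=0x44 R4=0x65  N=0 Z=0
after  3: R0=0x65 R1=0xa9 R2=0x44 R3=0x44 R4=0x65  N=0 Z=0
after  4: R0=0x65 R1=0x9b R2=0x44 R3=0x44 R4=0x65  N=1 Z=0
after  5: R0=0x57 R1=0x9b R2=0x44 R3=0x44 R4=0x65  N=0 Z=0
after  6: R0=0x57 R1=0x9b R2=0x13 R3=0x44 R4=0x65  N=0 Z=0
after  7: R0=0x57 R1=0x9b R2=0x00 R3=0x44 R4=0x65  N=0 Z=1
after  8: R0=0x57 R1=0x01 R2=0x00 R3=0x44 R4=0x65  N=0 Z=0
after  9: R0=0x01 R1=0x01 R2=0x00 R3=0x44 R4=0x65  N=0 Z=0
-- IRQ taken; context saved, return-PC = 10 --

K = 9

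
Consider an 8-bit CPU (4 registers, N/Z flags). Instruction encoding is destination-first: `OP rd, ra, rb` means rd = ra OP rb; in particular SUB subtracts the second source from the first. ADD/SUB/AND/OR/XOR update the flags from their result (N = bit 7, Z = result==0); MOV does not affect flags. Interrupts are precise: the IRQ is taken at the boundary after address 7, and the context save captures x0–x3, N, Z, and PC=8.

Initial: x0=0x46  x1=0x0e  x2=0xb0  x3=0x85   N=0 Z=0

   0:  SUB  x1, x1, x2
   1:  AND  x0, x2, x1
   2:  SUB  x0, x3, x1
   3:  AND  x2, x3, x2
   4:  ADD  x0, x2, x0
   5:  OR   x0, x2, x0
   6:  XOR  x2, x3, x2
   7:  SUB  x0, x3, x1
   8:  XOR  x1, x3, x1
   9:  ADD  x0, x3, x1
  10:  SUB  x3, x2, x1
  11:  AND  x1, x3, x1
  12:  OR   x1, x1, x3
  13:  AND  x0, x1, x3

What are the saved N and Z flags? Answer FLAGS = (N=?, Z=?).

FLAGS = (N=0, Z=0)

after  0: x0=0x46 x1=0x5e x2=0xb0 x3=0x85  N=0 Z=0
after  1: x0=0x10 x1=0x5e x2=0xb0 x3=0x85  N=0 Z=0
after  2: x0=0x27 x1=0x5e x2=0xb0 x3=0x85  N=0 Z=0
after  3: x0=0x27 x1=0x5e x2=0x80 x3=0x85  N=1 Z=0
after  4: x0=0xa7 x1=0x5e x2=0x80 x3=0x85  N=1 Z=0
after  5: x0=0xa7 x1=0x5e x2=0x80 x3=0x85  N=1 Z=0
after  6: x0=0xa7 x1=0x5e x2=0x05 x3=0x85  N=0 Z=0
after  7: x0=0x27 x1=0x5e x2=0x05 x3=0x85  N=0 Z=0
-- IRQ taken; context saved, return-PC = 8 --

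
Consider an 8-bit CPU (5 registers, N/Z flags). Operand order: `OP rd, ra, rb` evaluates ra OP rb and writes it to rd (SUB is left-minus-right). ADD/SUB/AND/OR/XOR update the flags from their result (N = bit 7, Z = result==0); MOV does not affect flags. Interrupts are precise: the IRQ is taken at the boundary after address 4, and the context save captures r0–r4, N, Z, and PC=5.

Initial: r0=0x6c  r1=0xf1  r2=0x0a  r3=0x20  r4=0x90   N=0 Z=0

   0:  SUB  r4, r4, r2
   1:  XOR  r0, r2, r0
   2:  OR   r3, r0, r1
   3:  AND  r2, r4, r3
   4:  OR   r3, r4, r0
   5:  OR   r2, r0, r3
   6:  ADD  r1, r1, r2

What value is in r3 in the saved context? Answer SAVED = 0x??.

after  0: r0=0x6c r1=0xf1 r2=0x0a r3=0x20 r4=0x86  N=1 Z=0
after  1: r0=0x66 r1=0xf1 r2=0x0a r3=0x20 r4=0x86  N=0 Z=0
after  2: r0=0x66 r1=0xf1 r2=0x0a r3=0xf7 r4=0x86  N=1 Z=0
after  3: r0=0x66 r1=0xf1 r2=0x86 r3=0xf7 r4=0x86  N=1 Z=0
after  4: r0=0x66 r1=0xf1 r2=0x86 r3=0xe6 r4=0x86  N=1 Z=0
-- IRQ taken; context saved, return-PC = 5 --

SAVED = 0xe6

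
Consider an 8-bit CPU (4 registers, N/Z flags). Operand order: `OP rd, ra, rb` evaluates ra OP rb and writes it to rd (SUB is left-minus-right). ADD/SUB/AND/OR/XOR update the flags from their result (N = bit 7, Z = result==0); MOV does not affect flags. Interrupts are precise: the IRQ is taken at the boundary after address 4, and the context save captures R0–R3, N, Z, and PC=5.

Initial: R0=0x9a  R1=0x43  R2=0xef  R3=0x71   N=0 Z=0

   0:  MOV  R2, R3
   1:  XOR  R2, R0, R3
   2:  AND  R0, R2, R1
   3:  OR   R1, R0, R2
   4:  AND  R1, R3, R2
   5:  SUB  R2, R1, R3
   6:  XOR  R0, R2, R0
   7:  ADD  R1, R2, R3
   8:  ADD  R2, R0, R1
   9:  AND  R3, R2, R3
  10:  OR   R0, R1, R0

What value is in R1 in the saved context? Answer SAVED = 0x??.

SAVED = 0x61

after  0: R0=0x9a R1=0x43 R2=0x71 R3=0x71  N=0 Z=0
after  1: R0=0x9a R1=0x43 R2=0xeb R3=0x71  N=1 Z=0
after  2: R0=0x43 R1=0x43 R2=0xeb R3=0x71  N=0 Z=0
after  3: R0=0x43 R1=0xeb R2=0xeb R3=0x71  N=1 Z=0
after  4: R0=0x43 R1=0x61 R2=0xeb R3=0x71  N=0 Z=0
-- IRQ taken; context saved, return-PC = 5 --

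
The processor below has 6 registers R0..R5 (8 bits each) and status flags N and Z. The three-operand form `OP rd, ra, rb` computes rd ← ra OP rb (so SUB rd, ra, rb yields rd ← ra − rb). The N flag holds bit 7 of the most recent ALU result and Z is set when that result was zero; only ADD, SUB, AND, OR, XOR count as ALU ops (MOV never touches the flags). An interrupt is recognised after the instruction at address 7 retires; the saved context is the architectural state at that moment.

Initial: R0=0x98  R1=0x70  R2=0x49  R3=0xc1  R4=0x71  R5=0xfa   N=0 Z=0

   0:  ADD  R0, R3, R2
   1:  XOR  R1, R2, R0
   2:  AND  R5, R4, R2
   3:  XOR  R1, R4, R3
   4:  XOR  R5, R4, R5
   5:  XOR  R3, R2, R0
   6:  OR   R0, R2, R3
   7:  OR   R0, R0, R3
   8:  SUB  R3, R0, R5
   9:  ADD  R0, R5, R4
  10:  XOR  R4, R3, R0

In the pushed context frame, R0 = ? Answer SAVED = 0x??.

SAVED = 0x4b

after  0: R0=0x0a R1=0x70 R2=0x49 R3=0xc1 R4=0x71 R5=0xfa  N=0 Z=0
after  1: R0=0x0a R1=0x43 R2=0x49 R3=0xc1 R4=0x71 R5=0xfa  N=0 Z=0
after  2: R0=0x0a R1=0x43 R2=0x49 R3=0xc1 R4=0x71 R5=0x41  N=0 Z=0
after  3: R0=0x0a R1=0xb0 R2=0x49 R3=0xc1 R4=0x71 R5=0x41  N=1 Z=0
after  4: R0=0x0a R1=0xb0 R2=0x49 R3=0xc1 R4=0x71 R5=0x30  N=0 Z=0
after  5: R0=0x0a R1=0xb0 R2=0x49 R3=0x43 R4=0x71 R5=0x30  N=0 Z=0
after  6: R0=0x4b R1=0xb0 R2=0x49 R3=0x43 R4=0x71 R5=0x30  N=0 Z=0
after  7: R0=0x4b R1=0xb0 R2=0x49 R3=0x43 R4=0x71 R5=0x30  N=0 Z=0
-- IRQ taken; context saved, return-PC = 8 --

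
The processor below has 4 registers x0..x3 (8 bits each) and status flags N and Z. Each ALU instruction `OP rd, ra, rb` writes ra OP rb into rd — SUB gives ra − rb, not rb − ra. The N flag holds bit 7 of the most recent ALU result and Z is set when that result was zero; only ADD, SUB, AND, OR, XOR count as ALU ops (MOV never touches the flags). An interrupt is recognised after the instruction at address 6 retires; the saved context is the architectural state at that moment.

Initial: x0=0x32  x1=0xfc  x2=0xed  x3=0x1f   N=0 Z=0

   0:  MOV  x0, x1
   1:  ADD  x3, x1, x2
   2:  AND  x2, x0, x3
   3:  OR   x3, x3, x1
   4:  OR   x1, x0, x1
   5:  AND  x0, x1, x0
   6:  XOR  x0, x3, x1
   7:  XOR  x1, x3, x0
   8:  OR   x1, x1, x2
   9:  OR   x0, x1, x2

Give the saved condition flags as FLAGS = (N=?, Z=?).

FLAGS = (N=0, Z=0)

after  0: x0=0xfc x1=0xfc x2=0xed x3=0x1f  N=0 Z=0
after  1: x0=0xfc x1=0xfc x2=0xed x3=0xe9  N=1 Z=0
after  2: x0=0xfc x1=0xfc x2=0xe8 x3=0xe9  N=1 Z=0
after  3: x0=0xfc x1=0xfc x2=0xe8 x3=0xfd  N=1 Z=0
after  4: x0=0xfc x1=0xfc x2=0xe8 x3=0xfd  N=1 Z=0
after  5: x0=0xfc x1=0xfc x2=0xe8 x3=0xfd  N=1 Z=0
after  6: x0=0x01 x1=0xfc x2=0xe8 x3=0xfd  N=0 Z=0
-- IRQ taken; context saved, return-PC = 7 --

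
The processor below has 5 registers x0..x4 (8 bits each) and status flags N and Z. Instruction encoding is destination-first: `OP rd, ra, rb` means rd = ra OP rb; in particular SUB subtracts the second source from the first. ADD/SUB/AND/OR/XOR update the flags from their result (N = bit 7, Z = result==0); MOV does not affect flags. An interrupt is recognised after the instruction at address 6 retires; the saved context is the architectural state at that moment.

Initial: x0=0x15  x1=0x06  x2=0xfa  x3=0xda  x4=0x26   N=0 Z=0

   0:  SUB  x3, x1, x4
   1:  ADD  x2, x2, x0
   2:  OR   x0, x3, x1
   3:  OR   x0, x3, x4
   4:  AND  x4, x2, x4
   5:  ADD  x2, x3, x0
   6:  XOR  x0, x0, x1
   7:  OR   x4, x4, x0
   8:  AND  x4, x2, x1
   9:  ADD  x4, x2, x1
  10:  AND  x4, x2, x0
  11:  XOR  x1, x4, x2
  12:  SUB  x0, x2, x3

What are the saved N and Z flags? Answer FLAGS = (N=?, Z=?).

after  0: x0=0x15 x1=0x06 x2=0xfa x3=0xe0 x4=0x26  N=1 Z=0
after  1: x0=0x15 x1=0x06 x2=0x0f x3=0xe0 x4=0x26  N=0 Z=0
after  2: x0=0xe6 x1=0x06 x2=0x0f x3=0xe0 x4=0x26  N=1 Z=0
after  3: x0=0xe6 x1=0x06 x2=0x0f x3=0xe0 x4=0x26  N=1 Z=0
after  4: x0=0xe6 x1=0x06 x2=0x0f x3=0xe0 x4=0x06  N=0 Z=0
after  5: x0=0xe6 x1=0x06 x2=0xc6 x3=0xe0 x4=0x06  N=1 Z=0
after  6: x0=0xe0 x1=0x06 x2=0xc6 x3=0xe0 x4=0x06  N=1 Z=0
-- IRQ taken; context saved, return-PC = 7 --

FLAGS = (N=1, Z=0)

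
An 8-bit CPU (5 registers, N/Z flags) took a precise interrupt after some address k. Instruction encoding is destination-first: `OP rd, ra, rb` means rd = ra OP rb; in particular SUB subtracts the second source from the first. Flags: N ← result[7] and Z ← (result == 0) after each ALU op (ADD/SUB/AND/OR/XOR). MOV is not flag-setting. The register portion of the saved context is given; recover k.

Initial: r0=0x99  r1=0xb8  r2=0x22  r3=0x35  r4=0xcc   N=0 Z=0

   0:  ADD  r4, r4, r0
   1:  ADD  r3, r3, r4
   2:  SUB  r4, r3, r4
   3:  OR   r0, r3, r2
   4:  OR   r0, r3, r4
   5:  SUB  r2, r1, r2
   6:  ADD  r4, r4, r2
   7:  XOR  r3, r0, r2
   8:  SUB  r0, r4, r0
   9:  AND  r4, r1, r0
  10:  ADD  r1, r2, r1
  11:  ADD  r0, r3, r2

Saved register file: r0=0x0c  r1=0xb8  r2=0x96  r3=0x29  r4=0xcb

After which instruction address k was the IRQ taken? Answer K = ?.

after  0: r0=0x99 r1=0xb8 r2=0x22 r3=0x35 r4=0x65  N=0 Z=0
after  1: r0=0x99 r1=0xb8 r2=0x22 r3=0x9a r4=0x65  N=1 Z=0
after  2: r0=0x99 r1=0xb8 r2=0x22 r3=0x9a r4=0x35  N=0 Z=0
after  3: r0=0xba r1=0xb8 r2=0x22 r3=0x9a r4=0x35  N=1 Z=0
after  4: r0=0xbf r1=0xb8 r2=0x22 r3=0x9a r4=0x35  N=1 Z=0
after  5: r0=0xbf r1=0xb8 r2=0x96 r3=0x9a r4=0x35  N=1 Z=0
after  6: r0=0xbf r1=0xb8 r2=0x96 r3=0x9a r4=0xcb  N=1 Z=0
after  7: r0=0xbf r1=0xb8 r2=0x96 r3=0x29 r4=0xcb  N=0 Z=0
after  8: r0=0x0c r1=0xb8 r2=0x96 r3=0x29 r4=0xcb  N=0 Z=0
-- IRQ taken; context saved, return-PC = 9 --

K = 8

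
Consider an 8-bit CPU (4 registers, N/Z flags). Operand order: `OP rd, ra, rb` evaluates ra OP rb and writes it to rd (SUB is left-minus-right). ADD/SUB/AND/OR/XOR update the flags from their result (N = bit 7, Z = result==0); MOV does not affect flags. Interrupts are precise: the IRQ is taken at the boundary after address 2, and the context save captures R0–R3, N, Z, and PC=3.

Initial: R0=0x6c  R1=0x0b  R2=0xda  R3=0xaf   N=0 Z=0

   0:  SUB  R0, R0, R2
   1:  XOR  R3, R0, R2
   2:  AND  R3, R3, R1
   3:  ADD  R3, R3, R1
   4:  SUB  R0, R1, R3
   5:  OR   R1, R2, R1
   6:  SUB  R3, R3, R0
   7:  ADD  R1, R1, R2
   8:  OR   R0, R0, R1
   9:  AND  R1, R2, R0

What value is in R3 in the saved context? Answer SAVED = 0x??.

SAVED = 0x08

after  0: R0=0x92 R1=0x0b R2=0xda R3=0xaf  N=1 Z=0
after  1: R0=0x92 R1=0x0b R2=0xda R3=0x48  N=0 Z=0
after  2: R0=0x92 R1=0x0b R2=0xda R3=0x08  N=0 Z=0
-- IRQ taken; context saved, return-PC = 3 --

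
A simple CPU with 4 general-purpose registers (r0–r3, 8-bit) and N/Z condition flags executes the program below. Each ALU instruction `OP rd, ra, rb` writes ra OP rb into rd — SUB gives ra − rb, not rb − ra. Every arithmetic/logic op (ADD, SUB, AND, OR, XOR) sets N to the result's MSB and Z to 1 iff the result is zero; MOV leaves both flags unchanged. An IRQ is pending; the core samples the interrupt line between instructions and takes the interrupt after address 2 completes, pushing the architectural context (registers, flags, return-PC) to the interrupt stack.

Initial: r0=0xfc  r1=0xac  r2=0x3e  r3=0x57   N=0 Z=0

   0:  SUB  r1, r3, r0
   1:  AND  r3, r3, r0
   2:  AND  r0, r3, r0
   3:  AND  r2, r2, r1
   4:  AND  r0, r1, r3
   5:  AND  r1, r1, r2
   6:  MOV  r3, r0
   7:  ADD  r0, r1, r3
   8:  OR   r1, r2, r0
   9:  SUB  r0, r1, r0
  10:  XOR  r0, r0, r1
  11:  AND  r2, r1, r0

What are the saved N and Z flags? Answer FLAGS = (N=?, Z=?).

FLAGS = (N=0, Z=0)

after  0: r0=0xfc r1=0x5b r2=0x3e r3=0x57  N=0 Z=0
after  1: r0=0xfc r1=0x5b r2=0x3e r3=0x54  N=0 Z=0
after  2: r0=0x54 r1=0x5b r2=0x3e r3=0x54  N=0 Z=0
-- IRQ taken; context saved, return-PC = 3 --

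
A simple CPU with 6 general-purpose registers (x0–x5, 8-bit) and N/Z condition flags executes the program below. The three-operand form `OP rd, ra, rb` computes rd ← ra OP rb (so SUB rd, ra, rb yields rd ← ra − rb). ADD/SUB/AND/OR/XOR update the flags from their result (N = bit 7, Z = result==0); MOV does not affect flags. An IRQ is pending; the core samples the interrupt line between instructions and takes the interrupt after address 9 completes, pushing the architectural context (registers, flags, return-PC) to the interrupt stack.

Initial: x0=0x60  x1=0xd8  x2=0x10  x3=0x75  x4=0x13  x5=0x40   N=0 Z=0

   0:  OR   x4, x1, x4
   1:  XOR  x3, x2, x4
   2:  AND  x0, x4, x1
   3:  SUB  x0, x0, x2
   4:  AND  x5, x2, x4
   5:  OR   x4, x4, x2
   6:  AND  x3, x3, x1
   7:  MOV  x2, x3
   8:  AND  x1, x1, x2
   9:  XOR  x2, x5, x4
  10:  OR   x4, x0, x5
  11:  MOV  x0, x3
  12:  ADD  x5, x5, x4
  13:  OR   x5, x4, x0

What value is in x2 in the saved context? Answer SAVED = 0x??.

SAVED = 0xcb

after  0: x0=0x60 x1=0xd8 x2=0x10 x3=0x75 x4=0xdb x5=0x40  N=1 Z=0
after  1: x0=0x60 x1=0xd8 x2=0x10 x3=0xcb x4=0xdb x5=0x40  N=1 Z=0
after  2: x0=0xd8 x1=0xd8 x2=0x10 x3=0xcb x4=0xdb x5=0x40  N=1 Z=0
after  3: x0=0xc8 x1=0xd8 x2=0x10 x3=0xcb x4=0xdb x5=0x40  N=1 Z=0
after  4: x0=0xc8 x1=0xd8 x2=0x10 x3=0xcb x4=0xdb x5=0x10  N=0 Z=0
after  5: x0=0xc8 x1=0xd8 x2=0x10 x3=0xcb x4=0xdb x5=0x10  N=1 Z=0
after  6: x0=0xc8 x1=0xd8 x2=0x10 x3=0xc8 x4=0xdb x5=0x10  N=1 Z=0
after  7: x0=0xc8 x1=0xd8 x2=0xc8 x3=0xc8 x4=0xdb x5=0x10  N=1 Z=0
after  8: x0=0xc8 x1=0xc8 x2=0xc8 x3=0xc8 x4=0xdb x5=0x10  N=1 Z=0
after  9: x0=0xc8 x1=0xc8 x2=0xcb x3=0xc8 x4=0xdb x5=0x10  N=1 Z=0
-- IRQ taken; context saved, return-PC = 10 --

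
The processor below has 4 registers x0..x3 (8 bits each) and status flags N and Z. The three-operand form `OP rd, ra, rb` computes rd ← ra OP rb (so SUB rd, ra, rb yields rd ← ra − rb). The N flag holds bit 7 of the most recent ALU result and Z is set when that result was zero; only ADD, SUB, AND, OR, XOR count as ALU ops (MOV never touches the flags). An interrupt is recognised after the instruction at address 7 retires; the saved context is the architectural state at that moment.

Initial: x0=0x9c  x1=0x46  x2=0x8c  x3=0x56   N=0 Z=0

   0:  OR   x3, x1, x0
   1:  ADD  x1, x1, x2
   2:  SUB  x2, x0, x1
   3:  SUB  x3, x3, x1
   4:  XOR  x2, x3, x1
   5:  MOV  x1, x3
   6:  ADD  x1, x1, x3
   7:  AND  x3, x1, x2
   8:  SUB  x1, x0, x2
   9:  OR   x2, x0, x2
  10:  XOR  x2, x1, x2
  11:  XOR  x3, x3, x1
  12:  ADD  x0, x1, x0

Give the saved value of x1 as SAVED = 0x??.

SAVED = 0x18

after  0: x0=0x9c x1=0x46 x2=0x8c x3=0xde  N=1 Z=0
after  1: x0=0x9c x1=0xd2 x2=0x8c x3=0xde  N=1 Z=0
after  2: x0=0x9c x1=0xd2 x2=0xca x3=0xde  N=1 Z=0
after  3: x0=0x9c x1=0xd2 x2=0xca x3=0x0c  N=0 Z=0
after  4: x0=0x9c x1=0xd2 x2=0xde x3=0x0c  N=1 Z=0
after  5: x0=0x9c x1=0x0c x2=0xde x3=0x0c  N=1 Z=0
after  6: x0=0x9c x1=0x18 x2=0xde x3=0x0c  N=0 Z=0
after  7: x0=0x9c x1=0x18 x2=0xde x3=0x18  N=0 Z=0
-- IRQ taken; context saved, return-PC = 8 --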